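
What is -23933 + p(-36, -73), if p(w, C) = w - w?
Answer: -23933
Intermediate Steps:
p(w, C) = 0
-23933 + p(-36, -73) = -23933 + 0 = -23933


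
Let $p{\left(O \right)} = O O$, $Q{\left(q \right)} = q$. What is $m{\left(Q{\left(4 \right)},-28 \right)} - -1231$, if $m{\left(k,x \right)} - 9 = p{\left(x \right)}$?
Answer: $2024$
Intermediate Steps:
$p{\left(O \right)} = O^{2}$
$m{\left(k,x \right)} = 9 + x^{2}$
$m{\left(Q{\left(4 \right)},-28 \right)} - -1231 = \left(9 + \left(-28\right)^{2}\right) - -1231 = \left(9 + 784\right) + 1231 = 793 + 1231 = 2024$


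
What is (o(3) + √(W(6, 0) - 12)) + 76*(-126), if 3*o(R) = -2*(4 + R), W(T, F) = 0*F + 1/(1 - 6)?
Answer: -28742/3 + I*√305/5 ≈ -9580.7 + 3.4929*I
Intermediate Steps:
W(T, F) = -⅕ (W(T, F) = 0 + 1/(-5) = 0 - ⅕ = -⅕)
o(R) = -8/3 - 2*R/3 (o(R) = (-2*(4 + R))/3 = (-8 - 2*R)/3 = -8/3 - 2*R/3)
(o(3) + √(W(6, 0) - 12)) + 76*(-126) = ((-8/3 - ⅔*3) + √(-⅕ - 12)) + 76*(-126) = ((-8/3 - 2) + √(-61/5)) - 9576 = (-14/3 + I*√305/5) - 9576 = -28742/3 + I*√305/5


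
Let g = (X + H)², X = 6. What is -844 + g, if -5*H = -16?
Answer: -18984/25 ≈ -759.36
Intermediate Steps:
H = 16/5 (H = -⅕*(-16) = 16/5 ≈ 3.2000)
g = 2116/25 (g = (6 + 16/5)² = (46/5)² = 2116/25 ≈ 84.640)
-844 + g = -844 + 2116/25 = -18984/25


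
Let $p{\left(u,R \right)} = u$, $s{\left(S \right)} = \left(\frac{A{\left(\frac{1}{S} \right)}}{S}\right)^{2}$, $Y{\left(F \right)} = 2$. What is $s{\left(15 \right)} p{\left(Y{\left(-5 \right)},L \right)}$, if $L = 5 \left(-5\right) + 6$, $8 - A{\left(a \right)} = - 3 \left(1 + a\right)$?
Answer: $\frac{6272}{5625} \approx 1.115$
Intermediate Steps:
$A{\left(a \right)} = 11 + 3 a$ ($A{\left(a \right)} = 8 - - 3 \left(1 + a\right) = 8 - \left(-3 - 3 a\right) = 8 + \left(3 + 3 a\right) = 11 + 3 a$)
$L = -19$ ($L = -25 + 6 = -19$)
$s{\left(S \right)} = \frac{\left(11 + \frac{3}{S}\right)^{2}}{S^{2}}$ ($s{\left(S \right)} = \left(\frac{11 + \frac{3}{S}}{S}\right)^{2} = \frac{\left(11 + \frac{3}{S}\right)^{2}}{S^{2}}$)
$s{\left(15 \right)} p{\left(Y{\left(-5 \right)},L \right)} = \frac{\left(3 + 11 \cdot 15\right)^{2}}{50625} \cdot 2 = \frac{\left(3 + 165\right)^{2}}{50625} \cdot 2 = \frac{168^{2}}{50625} \cdot 2 = \frac{1}{50625} \cdot 28224 \cdot 2 = \frac{3136}{5625} \cdot 2 = \frac{6272}{5625}$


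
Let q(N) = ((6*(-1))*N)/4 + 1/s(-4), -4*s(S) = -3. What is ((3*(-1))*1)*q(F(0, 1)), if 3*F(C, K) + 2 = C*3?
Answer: -7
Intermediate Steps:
F(C, K) = -⅔ + C (F(C, K) = -⅔ + (C*3)/3 = -⅔ + (3*C)/3 = -⅔ + C)
s(S) = ¾ (s(S) = -¼*(-3) = ¾)
q(N) = 4/3 - 3*N/2 (q(N) = ((6*(-1))*N)/4 + 1/(¾) = -6*N*(¼) + 1*(4/3) = -3*N/2 + 4/3 = 4/3 - 3*N/2)
((3*(-1))*1)*q(F(0, 1)) = ((3*(-1))*1)*(4/3 - 3*(-⅔ + 0)/2) = (-3*1)*(4/3 - 3/2*(-⅔)) = -3*(4/3 + 1) = -3*7/3 = -7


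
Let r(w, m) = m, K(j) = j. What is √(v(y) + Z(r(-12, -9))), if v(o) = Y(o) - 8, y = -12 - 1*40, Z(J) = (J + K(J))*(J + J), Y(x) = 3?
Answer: √319 ≈ 17.861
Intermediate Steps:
Z(J) = 4*J² (Z(J) = (J + J)*(J + J) = (2*J)*(2*J) = 4*J²)
y = -52 (y = -12 - 40 = -52)
v(o) = -5 (v(o) = 3 - 8 = -5)
√(v(y) + Z(r(-12, -9))) = √(-5 + 4*(-9)²) = √(-5 + 4*81) = √(-5 + 324) = √319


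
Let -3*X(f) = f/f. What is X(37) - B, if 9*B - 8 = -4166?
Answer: 1385/3 ≈ 461.67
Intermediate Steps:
B = -462 (B = 8/9 + (⅑)*(-4166) = 8/9 - 4166/9 = -462)
X(f) = -⅓ (X(f) = -f/(3*f) = -⅓*1 = -⅓)
X(37) - B = -⅓ - 1*(-462) = -⅓ + 462 = 1385/3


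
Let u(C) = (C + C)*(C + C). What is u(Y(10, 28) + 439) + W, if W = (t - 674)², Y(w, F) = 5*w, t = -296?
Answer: 1897384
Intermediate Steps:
u(C) = 4*C² (u(C) = (2*C)*(2*C) = 4*C²)
W = 940900 (W = (-296 - 674)² = (-970)² = 940900)
u(Y(10, 28) + 439) + W = 4*(5*10 + 439)² + 940900 = 4*(50 + 439)² + 940900 = 4*489² + 940900 = 4*239121 + 940900 = 956484 + 940900 = 1897384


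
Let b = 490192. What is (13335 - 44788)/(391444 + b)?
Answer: -31453/881636 ≈ -0.035676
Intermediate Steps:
(13335 - 44788)/(391444 + b) = (13335 - 44788)/(391444 + 490192) = -31453/881636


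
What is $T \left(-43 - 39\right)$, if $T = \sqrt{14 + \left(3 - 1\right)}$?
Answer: $-328$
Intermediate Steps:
$T = 4$ ($T = \sqrt{14 + 2} = \sqrt{16} = 4$)
$T \left(-43 - 39\right) = 4 \left(-43 - 39\right) = 4 \left(-82\right) = -328$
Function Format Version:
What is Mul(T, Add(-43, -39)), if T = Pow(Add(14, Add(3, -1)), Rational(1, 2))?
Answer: -328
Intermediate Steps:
T = 4 (T = Pow(Add(14, 2), Rational(1, 2)) = Pow(16, Rational(1, 2)) = 4)
Mul(T, Add(-43, -39)) = Mul(4, Add(-43, -39)) = Mul(4, -82) = -328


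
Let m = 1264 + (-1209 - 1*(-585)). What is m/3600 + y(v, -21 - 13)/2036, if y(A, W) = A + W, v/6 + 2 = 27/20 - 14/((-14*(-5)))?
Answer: 29057/183240 ≈ 0.15857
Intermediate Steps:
v = -51/10 (v = -12 + 6*(27/20 - 14/((-14*(-5)))) = -12 + 6*(27*(1/20) - 14/70) = -12 + 6*(27/20 - 14*1/70) = -12 + 6*(27/20 - ⅕) = -12 + 6*(23/20) = -12 + 69/10 = -51/10 ≈ -5.1000)
m = 640 (m = 1264 + (-1209 + 585) = 1264 - 624 = 640)
m/3600 + y(v, -21 - 13)/2036 = 640/3600 + (-51/10 + (-21 - 13))/2036 = 640*(1/3600) + (-51/10 - 34)*(1/2036) = 8/45 - 391/10*1/2036 = 8/45 - 391/20360 = 29057/183240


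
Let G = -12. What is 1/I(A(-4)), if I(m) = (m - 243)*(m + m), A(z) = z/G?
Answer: -9/1456 ≈ -0.0061813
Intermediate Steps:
A(z) = -z/12 (A(z) = z/(-12) = z*(-1/12) = -z/12)
I(m) = 2*m*(-243 + m) (I(m) = (-243 + m)*(2*m) = 2*m*(-243 + m))
1/I(A(-4)) = 1/(2*(-1/12*(-4))*(-243 - 1/12*(-4))) = 1/(2*(⅓)*(-243 + ⅓)) = 1/(2*(⅓)*(-728/3)) = 1/(-1456/9) = -9/1456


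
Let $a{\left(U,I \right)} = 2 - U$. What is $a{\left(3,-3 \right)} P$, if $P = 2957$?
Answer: $-2957$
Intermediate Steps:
$a{\left(3,-3 \right)} P = \left(2 - 3\right) 2957 = \left(-1\right) 2957 = -2957$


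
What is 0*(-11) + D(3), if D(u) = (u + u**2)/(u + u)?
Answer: 2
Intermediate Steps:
D(u) = (u + u**2)/(2*u) (D(u) = (u + u**2)/((2*u)) = (u + u**2)*(1/(2*u)) = (u + u**2)/(2*u))
0*(-11) + D(3) = 0*(-11) + (1/2 + (1/2)*3) = 0 + (1/2 + 3/2) = 0 + 2 = 2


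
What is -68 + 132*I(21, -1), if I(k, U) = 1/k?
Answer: -432/7 ≈ -61.714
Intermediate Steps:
-68 + 132*I(21, -1) = -68 + 132/21 = -68 + 132*(1/21) = -68 + 44/7 = -432/7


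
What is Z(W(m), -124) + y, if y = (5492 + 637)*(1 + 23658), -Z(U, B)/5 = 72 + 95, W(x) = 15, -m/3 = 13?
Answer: 145005176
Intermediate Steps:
m = -39 (m = -3*13 = -39)
Z(U, B) = -835 (Z(U, B) = -5*(72 + 95) = -5*167 = -835)
y = 145006011 (y = 6129*23659 = 145006011)
Z(W(m), -124) + y = -835 + 145006011 = 145005176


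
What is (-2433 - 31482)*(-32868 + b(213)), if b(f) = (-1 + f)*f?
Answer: -416747520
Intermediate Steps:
b(f) = f*(-1 + f)
(-2433 - 31482)*(-32868 + b(213)) = (-2433 - 31482)*(-32868 + 213*(-1 + 213)) = -33915*(-32868 + 213*212) = -33915*(-32868 + 45156) = -33915*12288 = -416747520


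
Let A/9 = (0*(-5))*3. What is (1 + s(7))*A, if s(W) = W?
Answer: 0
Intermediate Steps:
A = 0 (A = 9*((0*(-5))*3) = 9*(0*3) = 9*0 = 0)
(1 + s(7))*A = (1 + 7)*0 = 8*0 = 0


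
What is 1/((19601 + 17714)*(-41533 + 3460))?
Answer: -1/1420693995 ≈ -7.0388e-10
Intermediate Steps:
1/((19601 + 17714)*(-41533 + 3460)) = 1/(37315*(-38073)) = 1/(-1420693995) = -1/1420693995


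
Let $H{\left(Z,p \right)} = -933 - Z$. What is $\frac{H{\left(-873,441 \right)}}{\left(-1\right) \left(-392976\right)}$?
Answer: $- \frac{5}{32748} \approx -0.00015268$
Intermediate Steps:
$\frac{H{\left(-873,441 \right)}}{\left(-1\right) \left(-392976\right)} = \frac{-933 - -873}{\left(-1\right) \left(-392976\right)} = \frac{-933 + 873}{392976} = \left(-60\right) \frac{1}{392976} = - \frac{5}{32748}$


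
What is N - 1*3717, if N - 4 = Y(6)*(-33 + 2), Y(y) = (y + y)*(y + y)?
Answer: -8177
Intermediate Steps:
Y(y) = 4*y² (Y(y) = (2*y)*(2*y) = 4*y²)
N = -4460 (N = 4 + (4*6²)*(-33 + 2) = 4 + (4*36)*(-31) = 4 + 144*(-31) = 4 - 4464 = -4460)
N - 1*3717 = -4460 - 1*3717 = -4460 - 3717 = -8177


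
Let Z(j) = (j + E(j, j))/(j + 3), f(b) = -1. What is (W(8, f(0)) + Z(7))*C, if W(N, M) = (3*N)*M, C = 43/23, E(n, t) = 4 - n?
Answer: -5074/115 ≈ -44.122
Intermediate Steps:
C = 43/23 (C = 43*(1/23) = 43/23 ≈ 1.8696)
W(N, M) = 3*M*N
Z(j) = 4/(3 + j) (Z(j) = (j + (4 - j))/(j + 3) = 4/(3 + j))
(W(8, f(0)) + Z(7))*C = (3*(-1)*8 + 4/(3 + 7))*(43/23) = (-24 + 4/10)*(43/23) = (-24 + 4*(1/10))*(43/23) = (-24 + 2/5)*(43/23) = -118/5*43/23 = -5074/115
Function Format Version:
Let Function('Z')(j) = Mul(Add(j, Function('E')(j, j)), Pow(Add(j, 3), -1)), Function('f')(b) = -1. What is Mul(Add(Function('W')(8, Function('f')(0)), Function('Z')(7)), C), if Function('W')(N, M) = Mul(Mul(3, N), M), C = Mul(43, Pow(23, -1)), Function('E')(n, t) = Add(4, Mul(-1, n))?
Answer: Rational(-5074, 115) ≈ -44.122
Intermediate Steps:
C = Rational(43, 23) (C = Mul(43, Rational(1, 23)) = Rational(43, 23) ≈ 1.8696)
Function('W')(N, M) = Mul(3, M, N)
Function('Z')(j) = Mul(4, Pow(Add(3, j), -1)) (Function('Z')(j) = Mul(Add(j, Add(4, Mul(-1, j))), Pow(Add(j, 3), -1)) = Mul(4, Pow(Add(3, j), -1)))
Mul(Add(Function('W')(8, Function('f')(0)), Function('Z')(7)), C) = Mul(Add(Mul(3, -1, 8), Mul(4, Pow(Add(3, 7), -1))), Rational(43, 23)) = Mul(Add(-24, Mul(4, Pow(10, -1))), Rational(43, 23)) = Mul(Add(-24, Mul(4, Rational(1, 10))), Rational(43, 23)) = Mul(Add(-24, Rational(2, 5)), Rational(43, 23)) = Mul(Rational(-118, 5), Rational(43, 23)) = Rational(-5074, 115)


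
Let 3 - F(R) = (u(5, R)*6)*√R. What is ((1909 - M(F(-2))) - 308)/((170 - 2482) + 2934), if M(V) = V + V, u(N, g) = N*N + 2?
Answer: 1595/622 + 162*I*√2/311 ≈ 2.5643 + 0.73666*I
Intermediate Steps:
u(N, g) = 2 + N² (u(N, g) = N² + 2 = 2 + N²)
F(R) = 3 - 162*√R (F(R) = 3 - (2 + 5²)*6*√R = 3 - (2 + 25)*6*√R = 3 - 27*6*√R = 3 - 162*√R)
M(V) = 2*V
((1909 - M(F(-2))) - 308)/((170 - 2482) + 2934) = ((1909 - 2*(3 - 162*I*√2)) - 308)/((170 - 2482) + 2934) = ((1909 - 2*(3 - 162*I*√2)) - 308)/(-2312 + 2934) = ((1909 - 2*(3 - 162*I*√2)) - 308)/622 = ((1909 - (6 - 324*I*√2)) - 308)*(1/622) = ((1909 + (-6 + 324*I*√2)) - 308)*(1/622) = ((1903 + 324*I*√2) - 308)*(1/622) = (1595 + 324*I*√2)*(1/622) = 1595/622 + 162*I*√2/311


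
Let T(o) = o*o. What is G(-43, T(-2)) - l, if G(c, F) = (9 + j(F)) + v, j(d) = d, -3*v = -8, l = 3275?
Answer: -9778/3 ≈ -3259.3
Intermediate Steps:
v = 8/3 (v = -⅓*(-8) = 8/3 ≈ 2.6667)
T(o) = o²
G(c, F) = 35/3 + F (G(c, F) = (9 + F) + 8/3 = 35/3 + F)
G(-43, T(-2)) - l = (35/3 + (-2)²) - 1*3275 = (35/3 + 4) - 3275 = 47/3 - 3275 = -9778/3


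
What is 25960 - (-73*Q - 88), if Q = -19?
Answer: 24661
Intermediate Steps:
25960 - (-73*Q - 88) = 25960 - (-73*(-19) - 88) = 25960 - (1387 - 88) = 25960 - 1*1299 = 25960 - 1299 = 24661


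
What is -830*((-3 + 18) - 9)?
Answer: -4980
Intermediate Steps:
-830*((-3 + 18) - 9) = -830*(15 - 9) = -830*6 = -4980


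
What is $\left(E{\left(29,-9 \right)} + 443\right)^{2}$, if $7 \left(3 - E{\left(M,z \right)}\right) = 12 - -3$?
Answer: $\frac{9653449}{49} \approx 1.9701 \cdot 10^{5}$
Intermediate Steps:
$E{\left(M,z \right)} = \frac{6}{7}$ ($E{\left(M,z \right)} = 3 - \frac{12 - -3}{7} = 3 - \frac{12 + 3}{7} = 3 - \frac{15}{7} = \frac{6}{7}$)
$\left(E{\left(29,-9 \right)} + 443\right)^{2} = \left(\frac{6}{7} + 443\right)^{2} = \left(\frac{3107}{7}\right)^{2} = \frac{9653449}{49}$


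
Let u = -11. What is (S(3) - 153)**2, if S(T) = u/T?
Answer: 220900/9 ≈ 24544.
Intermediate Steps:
S(T) = -11/T
(S(3) - 153)**2 = (-11/3 - 153)**2 = (-470/3)**2 = 220900/9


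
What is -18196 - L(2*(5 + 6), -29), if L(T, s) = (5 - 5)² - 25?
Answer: -18171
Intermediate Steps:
L(T, s) = -25 (L(T, s) = 0² - 25 = 0 - 25 = -25)
-18196 - L(2*(5 + 6), -29) = -18196 - 1*(-25) = -18196 + 25 = -18171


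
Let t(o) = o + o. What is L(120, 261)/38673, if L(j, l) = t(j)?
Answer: 80/12891 ≈ 0.0062059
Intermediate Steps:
t(o) = 2*o
L(j, l) = 2*j
L(120, 261)/38673 = (2*120)/38673 = 240*(1/38673) = 80/12891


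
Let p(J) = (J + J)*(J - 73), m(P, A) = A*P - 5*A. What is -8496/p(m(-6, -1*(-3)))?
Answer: -708/583 ≈ -1.2144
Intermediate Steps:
m(P, A) = -5*A + A*P
p(J) = 2*J*(-73 + J) (p(J) = (2*J)*(-73 + J) = 2*J*(-73 + J))
-8496/p(m(-6, -1*(-3))) = -8496*1/(6*(-73 + (-1*(-3))*(-5 - 6))*(-5 - 6)) = -8496*(-1/(66*(-73 + 3*(-11)))) = -8496*(-1/(66*(-73 - 33))) = -8496/(2*(-33)*(-106)) = -8496/6996 = -8496*1/6996 = -708/583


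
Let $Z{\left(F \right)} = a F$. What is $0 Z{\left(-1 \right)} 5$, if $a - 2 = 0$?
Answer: $0$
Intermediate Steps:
$a = 2$ ($a = 2 + 0 = 2$)
$Z{\left(F \right)} = 2 F$
$0 Z{\left(-1 \right)} 5 = 0 \cdot 2 \left(-1\right) 5 = 0 \left(-2\right) 5 = 0 \cdot 5 = 0$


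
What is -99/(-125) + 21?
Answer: 2724/125 ≈ 21.792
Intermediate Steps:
-99/(-125) + 21 = -99*(-1/125) + 21 = 99/125 + 21 = 2724/125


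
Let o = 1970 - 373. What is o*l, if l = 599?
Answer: 956603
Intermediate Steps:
o = 1597
o*l = 1597*599 = 956603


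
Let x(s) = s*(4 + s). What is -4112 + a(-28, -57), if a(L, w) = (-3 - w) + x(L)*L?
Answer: -22874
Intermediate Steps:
a(L, w) = -3 - w + L²*(4 + L) (a(L, w) = (-3 - w) + (L*(4 + L))*L = (-3 - w) + L²*(4 + L) = -3 - w + L²*(4 + L))
-4112 + a(-28, -57) = -4112 + (-3 - 1*(-57) + (-28)²*(4 - 28)) = -4112 + (-3 + 57 + 784*(-24)) = -4112 + (-3 + 57 - 18816) = -4112 - 18762 = -22874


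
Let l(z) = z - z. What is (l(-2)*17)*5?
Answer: 0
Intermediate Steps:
l(z) = 0
(l(-2)*17)*5 = (0*17)*5 = 0*5 = 0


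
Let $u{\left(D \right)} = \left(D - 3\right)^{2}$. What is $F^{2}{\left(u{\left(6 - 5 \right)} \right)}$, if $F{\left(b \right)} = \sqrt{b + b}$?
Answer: $8$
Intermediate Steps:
$u{\left(D \right)} = \left(-3 + D\right)^{2}$
$F{\left(b \right)} = \sqrt{2} \sqrt{b}$ ($F{\left(b \right)} = \sqrt{2 b} = \sqrt{2} \sqrt{b}$)
$F^{2}{\left(u{\left(6 - 5 \right)} \right)} = \left(\sqrt{2} \sqrt{\left(-3 + \left(6 - 5\right)\right)^{2}}\right)^{2} = \left(\sqrt{2} \sqrt{\left(-3 + 1\right)^{2}}\right)^{2} = \left(\sqrt{2} \sqrt{\left(-2\right)^{2}}\right)^{2} = \left(\sqrt{2} \sqrt{4}\right)^{2} = \left(\sqrt{2} \cdot 2\right)^{2} = \left(2 \sqrt{2}\right)^{2} = 8$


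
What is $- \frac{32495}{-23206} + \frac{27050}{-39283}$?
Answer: $\frac{648778785}{911601298} \approx 0.71169$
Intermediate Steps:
$- \frac{32495}{-23206} + \frac{27050}{-39283} = \left(-32495\right) \left(- \frac{1}{23206}\right) + 27050 \left(- \frac{1}{39283}\right) = \frac{32495}{23206} - \frac{27050}{39283} = \frac{648778785}{911601298}$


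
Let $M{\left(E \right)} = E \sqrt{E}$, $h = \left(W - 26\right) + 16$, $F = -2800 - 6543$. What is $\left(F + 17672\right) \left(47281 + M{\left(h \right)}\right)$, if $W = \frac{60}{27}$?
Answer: $393803449 - \frac{583030 i \sqrt{70}}{27} \approx 3.938 \cdot 10^{8} - 1.8067 \cdot 10^{5} i$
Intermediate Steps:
$W = \frac{20}{9}$ ($W = 60 \cdot \frac{1}{27} = \frac{20}{9} \approx 2.2222$)
$F = -9343$ ($F = -2800 - 6543 = -9343$)
$h = - \frac{70}{9}$ ($h = \left(\frac{20}{9} - 26\right) + 16 = - \frac{214}{9} + 16 = - \frac{70}{9} \approx -7.7778$)
$M{\left(E \right)} = E^{\frac{3}{2}}$
$\left(F + 17672\right) \left(47281 + M{\left(h \right)}\right) = \left(-9343 + 17672\right) \left(47281 + \left(- \frac{70}{9}\right)^{\frac{3}{2}}\right) = 8329 \left(47281 - \frac{70 i \sqrt{70}}{27}\right) = 393803449 - \frac{583030 i \sqrt{70}}{27}$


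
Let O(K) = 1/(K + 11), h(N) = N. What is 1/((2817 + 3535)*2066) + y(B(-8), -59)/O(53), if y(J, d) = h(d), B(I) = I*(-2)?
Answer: -49553324031/13123232 ≈ -3776.0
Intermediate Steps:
B(I) = -2*I
y(J, d) = d
O(K) = 1/(11 + K)
1/((2817 + 3535)*2066) + y(B(-8), -59)/O(53) = 1/((2817 + 3535)*2066) - 59/(1/(11 + 53)) = (1/2066)/6352 - 59/(1/64) = (1/6352)*(1/2066) - 59/1/64 = 1/13123232 - 59*64 = 1/13123232 - 3776 = -49553324031/13123232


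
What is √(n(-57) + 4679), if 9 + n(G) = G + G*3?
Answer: √4442 ≈ 66.648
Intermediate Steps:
n(G) = -9 + 4*G (n(G) = -9 + (G + G*3) = -9 + (G + 3*G) = -9 + 4*G)
√(n(-57) + 4679) = √((-9 + 4*(-57)) + 4679) = √((-9 - 228) + 4679) = √(-237 + 4679) = √4442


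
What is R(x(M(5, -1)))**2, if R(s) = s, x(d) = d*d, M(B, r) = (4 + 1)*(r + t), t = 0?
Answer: 625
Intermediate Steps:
M(B, r) = 5*r (M(B, r) = (4 + 1)*(r + 0) = 5*r)
x(d) = d**2
R(x(M(5, -1)))**2 = ((5*(-1))**2)**2 = ((-5)**2)**2 = 25**2 = 625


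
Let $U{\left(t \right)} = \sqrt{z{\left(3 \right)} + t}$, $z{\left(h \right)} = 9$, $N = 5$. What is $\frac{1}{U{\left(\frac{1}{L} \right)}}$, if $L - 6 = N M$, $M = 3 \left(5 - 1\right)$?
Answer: $\frac{\sqrt{39270}}{595} \approx 0.33305$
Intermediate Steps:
$M = 12$ ($M = 3 \cdot 4 = 12$)
$L = 66$ ($L = 6 + 5 \cdot 12 = 6 + 60 = 66$)
$U{\left(t \right)} = \sqrt{9 + t}$
$\frac{1}{U{\left(\frac{1}{L} \right)}} = \frac{1}{\sqrt{9 + \frac{1}{66}}} = \frac{1}{\sqrt{\frac{595}{66}}} = \frac{1}{\frac{1}{66} \sqrt{39270}} = \frac{\sqrt{39270}}{595}$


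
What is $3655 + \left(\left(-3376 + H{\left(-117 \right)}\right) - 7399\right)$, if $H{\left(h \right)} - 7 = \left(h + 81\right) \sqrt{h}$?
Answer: $-7113 - 108 i \sqrt{13} \approx -7113.0 - 389.4 i$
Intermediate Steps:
$H{\left(h \right)} = 7 + \sqrt{h} \left(81 + h\right)$ ($H{\left(h \right)} = 7 + \left(h + 81\right) \sqrt{h} = 7 + \left(81 + h\right) \sqrt{h} = 7 + \sqrt{h} \left(81 + h\right)$)
$3655 + \left(\left(-3376 + H{\left(-117 \right)}\right) - 7399\right) = 3655 - \left(10768 + 108 i \sqrt{13}\right) = -7113 - 108 i \sqrt{13}$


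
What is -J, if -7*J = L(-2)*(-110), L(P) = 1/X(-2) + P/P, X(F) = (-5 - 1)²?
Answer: -2035/126 ≈ -16.151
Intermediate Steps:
X(F) = 36 (X(F) = (-6)² = 36)
L(P) = 37/36 (L(P) = 1/36 + P/P = 1*(1/36) + 1 = 1/36 + 1 = 37/36)
J = 2035/126 (J = -37*(-110)/252 = -⅐*(-2035/18) = 2035/126 ≈ 16.151)
-J = -1*2035/126 = -2035/126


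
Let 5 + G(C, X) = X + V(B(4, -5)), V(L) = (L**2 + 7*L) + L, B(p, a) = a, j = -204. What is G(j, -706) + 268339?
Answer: 267613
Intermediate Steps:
V(L) = L**2 + 8*L
G(C, X) = -20 + X (G(C, X) = -5 + (X - 5*(8 - 5)) = -5 + (X - 5*3) = -5 + (X - 15) = -5 + (-15 + X) = -20 + X)
G(j, -706) + 268339 = (-20 - 706) + 268339 = -726 + 268339 = 267613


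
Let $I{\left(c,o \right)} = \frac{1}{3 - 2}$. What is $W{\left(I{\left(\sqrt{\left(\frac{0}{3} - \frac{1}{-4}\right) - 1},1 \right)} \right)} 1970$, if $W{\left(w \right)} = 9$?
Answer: $17730$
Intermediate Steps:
$I{\left(c,o \right)} = 1$ ($I{\left(c,o \right)} = 1^{-1} = 1$)
$W{\left(I{\left(\sqrt{\left(\frac{0}{3} - \frac{1}{-4}\right) - 1},1 \right)} \right)} 1970 = 9 \cdot 1970 = 17730$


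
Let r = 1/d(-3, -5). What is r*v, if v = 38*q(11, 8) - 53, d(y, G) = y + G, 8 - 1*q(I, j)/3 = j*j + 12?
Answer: 7805/8 ≈ 975.63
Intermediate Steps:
q(I, j) = -12 - 3*j² (q(I, j) = 24 - 3*(j*j + 12) = 24 - 3*(j² + 12) = 24 - 3*(12 + j²) = 24 + (-36 - 3*j²) = -12 - 3*j²)
d(y, G) = G + y
r = -⅛ (r = 1/(-5 - 3) = 1/(-8) = -⅛ ≈ -0.12500)
v = -7805 (v = 38*(-12 - 3*8²) - 53 = 38*(-12 - 3*64) - 53 = 38*(-12 - 192) - 53 = 38*(-204) - 53 = -7752 - 53 = -7805)
r*v = -⅛*(-7805) = 7805/8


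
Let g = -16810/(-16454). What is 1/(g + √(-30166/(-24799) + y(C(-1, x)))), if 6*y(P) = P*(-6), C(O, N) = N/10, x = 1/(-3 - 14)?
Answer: -291515938811050/50951311008301 + 67683529*√21724252090770/50951311008301 ≈ 0.47010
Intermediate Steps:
x = -1/17 (x = 1/(-17) = -1/17 ≈ -0.058824)
C(O, N) = N/10 (C(O, N) = N*(⅒) = N/10)
y(P) = -P (y(P) = (P*(-6))/6 = (-6*P)/6 = -P)
g = 8405/8227 (g = -16810*(-1/16454) = 8405/8227 ≈ 1.0216)
1/(g + √(-30166/(-24799) + y(C(-1, x)))) = 1/(8405/8227 + √(-30166/(-24799) - (-1)/(10*17))) = 1/(8405/8227 + √(-30166*(-1/24799) - 1*(-1/170))) = 1/(8405/8227 + √(30166/24799 + 1/170)) = 1/(8405/8227 + √(5153019/4215830)) = 1/(8405/8227 + √21724252090770/4215830)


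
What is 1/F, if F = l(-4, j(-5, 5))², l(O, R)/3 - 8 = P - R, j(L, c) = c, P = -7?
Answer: 1/144 ≈ 0.0069444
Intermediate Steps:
l(O, R) = 3 - 3*R (l(O, R) = 24 + 3*(-7 - R) = 24 + (-21 - 3*R) = 3 - 3*R)
F = 144 (F = (3 - 3*5)² = (3 - 15)² = (-12)² = 144)
1/F = 1/144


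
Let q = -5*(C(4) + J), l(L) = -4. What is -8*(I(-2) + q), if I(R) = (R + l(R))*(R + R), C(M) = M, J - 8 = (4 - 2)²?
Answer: 448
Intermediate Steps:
J = 12 (J = 8 + (4 - 2)² = 8 + 2² = 8 + 4 = 12)
I(R) = 2*R*(-4 + R) (I(R) = (R - 4)*(R + R) = (-4 + R)*(2*R) = 2*R*(-4 + R))
q = -80 (q = -5*(4 + 12) = -5*16 = -80)
-8*(I(-2) + q) = -8*(2*(-2)*(-4 - 2) - 80) = -8*(2*(-2)*(-6) - 80) = -8*(24 - 80) = -8*(-56) = 448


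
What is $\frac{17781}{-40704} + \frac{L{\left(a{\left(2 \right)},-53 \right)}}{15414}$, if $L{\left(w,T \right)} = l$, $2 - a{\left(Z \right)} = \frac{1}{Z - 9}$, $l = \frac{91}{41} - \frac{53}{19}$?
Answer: $- \frac{11862418709}{27152973568} \approx -0.43687$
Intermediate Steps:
$l = - \frac{444}{779}$ ($l = 91 \cdot \frac{1}{41} - \frac{53}{19} = \frac{91}{41} - \frac{53}{19} = - \frac{444}{779} \approx -0.56996$)
$a{\left(Z \right)} = 2 - \frac{1}{-9 + Z}$ ($a{\left(Z \right)} = 2 - \frac{1}{Z - 9} = 2 - \frac{1}{-9 + Z}$)
$L{\left(w,T \right)} = - \frac{444}{779}$
$\frac{17781}{-40704} + \frac{L{\left(a{\left(2 \right)},-53 \right)}}{15414} = \frac{17781}{-40704} - \frac{444}{779 \cdot 15414} = 17781 \left(- \frac{1}{40704}\right) - \frac{74}{2001251} = - \frac{5927}{13568} - \frac{74}{2001251} = - \frac{11862418709}{27152973568}$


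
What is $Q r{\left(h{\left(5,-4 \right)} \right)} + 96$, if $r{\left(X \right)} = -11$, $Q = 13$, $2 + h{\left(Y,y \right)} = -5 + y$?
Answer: $-47$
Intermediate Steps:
$h{\left(Y,y \right)} = -7 + y$ ($h{\left(Y,y \right)} = -2 + \left(-5 + y\right) = -7 + y$)
$Q r{\left(h{\left(5,-4 \right)} \right)} + 96 = 13 \left(-11\right) + 96 = -143 + 96 = -47$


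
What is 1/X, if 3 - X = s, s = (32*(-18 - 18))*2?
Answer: 1/2307 ≈ 0.00043346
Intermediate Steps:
s = -2304 (s = (32*(-36))*2 = -1152*2 = -2304)
X = 2307 (X = 3 - 1*(-2304) = 3 + 2304 = 2307)
1/X = 1/2307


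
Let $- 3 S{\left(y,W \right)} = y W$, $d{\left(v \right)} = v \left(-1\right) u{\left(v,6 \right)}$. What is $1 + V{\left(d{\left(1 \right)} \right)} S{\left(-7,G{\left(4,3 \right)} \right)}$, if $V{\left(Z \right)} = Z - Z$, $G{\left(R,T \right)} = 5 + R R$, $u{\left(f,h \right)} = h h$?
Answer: $1$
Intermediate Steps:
$u{\left(f,h \right)} = h^{2}$
$G{\left(R,T \right)} = 5 + R^{2}$
$d{\left(v \right)} = - 36 v$ ($d{\left(v \right)} = v \left(-1\right) 6^{2} = - v 36 = - 36 v$)
$S{\left(y,W \right)} = - \frac{W y}{3}$ ($S{\left(y,W \right)} = - \frac{y W}{3} = - \frac{W y}{3}$)
$V{\left(Z \right)} = 0$
$1 + V{\left(d{\left(1 \right)} \right)} S{\left(-7,G{\left(4,3 \right)} \right)} = 1 + 0 \left(\left(- \frac{1}{3}\right) \left(5 + 4^{2}\right) \left(-7\right)\right) = 1 + 0 \left(\left(- \frac{1}{3}\right) \left(5 + 16\right) \left(-7\right)\right) = 1 + 0 \left(\left(- \frac{1}{3}\right) 21 \left(-7\right)\right) = 1 + 0 \cdot 49 = 1 + 0 = 1$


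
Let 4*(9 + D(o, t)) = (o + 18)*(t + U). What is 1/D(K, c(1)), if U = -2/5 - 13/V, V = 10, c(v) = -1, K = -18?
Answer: -⅑ ≈ -0.11111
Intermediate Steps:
U = -17/10 (U = -2/5 - 13/10 = -2*⅕ - 13*⅒ = -⅖ - 13/10 = -17/10 ≈ -1.7000)
D(o, t) = -9 + (18 + o)*(-17/10 + t)/4 (D(o, t) = -9 + ((o + 18)*(t - 17/10))/4 = -9 + ((18 + o)*(-17/10 + t))/4 = -9 + (18 + o)*(-17/10 + t)/4)
1/D(K, c(1)) = 1/(-333/20 - 17/40*(-18) + (9/2)*(-1) + (¼)*(-18)*(-1)) = 1/(-333/20 + 153/20 - 9/2 + 9/2) = 1/(-9) = -⅑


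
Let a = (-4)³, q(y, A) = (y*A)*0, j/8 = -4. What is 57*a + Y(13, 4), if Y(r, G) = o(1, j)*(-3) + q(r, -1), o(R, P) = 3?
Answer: -3657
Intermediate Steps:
j = -32 (j = 8*(-4) = -32)
q(y, A) = 0 (q(y, A) = (A*y)*0 = 0)
a = -64
Y(r, G) = -9 (Y(r, G) = 3*(-3) + 0 = -9 + 0 = -9)
57*a + Y(13, 4) = 57*(-64) - 9 = -3648 - 9 = -3657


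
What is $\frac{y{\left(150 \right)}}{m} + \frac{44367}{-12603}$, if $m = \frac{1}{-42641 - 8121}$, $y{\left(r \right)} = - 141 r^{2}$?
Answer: $\frac{676539311430211}{4201} \approx 1.6104 \cdot 10^{11}$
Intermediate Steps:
$m = - \frac{1}{50762}$ ($m = \frac{1}{-50762} = - \frac{1}{50762} \approx -1.97 \cdot 10^{-5}$)
$\frac{y{\left(150 \right)}}{m} + \frac{44367}{-12603} = \frac{\left(-141\right) 150^{2}}{- \frac{1}{50762}} + \frac{44367}{-12603} = \left(-141\right) 22500 \left(-50762\right) + 44367 \left(- \frac{1}{12603}\right) = \left(-3172500\right) \left(-50762\right) - \frac{14789}{4201} = 161042445000 - \frac{14789}{4201} = \frac{676539311430211}{4201}$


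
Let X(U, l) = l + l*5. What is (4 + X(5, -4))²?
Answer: 400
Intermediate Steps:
X(U, l) = 6*l (X(U, l) = l + 5*l = 6*l)
(4 + X(5, -4))² = (4 + 6*(-4))² = (4 - 24)² = (-20)² = 400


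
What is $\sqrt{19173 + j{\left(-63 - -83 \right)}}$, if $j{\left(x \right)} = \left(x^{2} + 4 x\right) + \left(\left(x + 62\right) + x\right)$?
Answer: $3 \sqrt{2195} \approx 140.55$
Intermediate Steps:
$j{\left(x \right)} = 62 + x^{2} + 6 x$ ($j{\left(x \right)} = \left(x^{2} + 4 x\right) + \left(\left(62 + x\right) + x\right) = \left(x^{2} + 4 x\right) + \left(62 + 2 x\right) = 62 + x^{2} + 6 x$)
$\sqrt{19173 + j{\left(-63 - -83 \right)}} = \sqrt{19173 + \left(62 + \left(-63 - -83\right)^{2} + 6 \left(-63 - -83\right)\right)} = \sqrt{19173 + \left(62 + \left(-63 + 83\right)^{2} + 6 \left(-63 + 83\right)\right)} = \sqrt{19173 + \left(62 + 20^{2} + 6 \cdot 20\right)} = \sqrt{19173 + \left(62 + 400 + 120\right)} = \sqrt{19173 + 582} = \sqrt{19755} = 3 \sqrt{2195}$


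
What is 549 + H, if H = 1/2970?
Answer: 1630531/2970 ≈ 549.00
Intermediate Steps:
H = 1/2970 ≈ 0.00033670
549 + H = 549 + 1/2970 = 1630531/2970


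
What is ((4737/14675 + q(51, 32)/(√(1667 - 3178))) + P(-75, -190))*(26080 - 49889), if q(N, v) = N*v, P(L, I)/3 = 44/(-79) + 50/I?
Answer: 1121035765242/22027175 + 38856288*I*√1511/1511 ≈ 50893.0 + 9.9961e+5*I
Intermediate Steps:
P(L, I) = -132/79 + 150/I (P(L, I) = 3*(44/(-79) + 50/I) = 3*(44*(-1/79) + 50/I) = 3*(-44/79 + 50/I) = -132/79 + 150/I)
((4737/14675 + q(51, 32)/(√(1667 - 3178))) + P(-75, -190))*(26080 - 49889) = ((4737/14675 + (51*32)/(√(1667 - 3178))) + (-132/79 + 150/(-190)))*(26080 - 49889) = ((4737*(1/14675) + 1632/(√(-1511))) + (-132/79 + 150*(-1/190)))*(-23809) = ((4737/14675 + 1632/((I*√1511))) + (-132/79 - 15/19))*(-23809) = ((4737/14675 + 1632*(-I*√1511/1511)) - 3693/1501)*(-23809) = ((4737/14675 - 1632*I*√1511/1511) - 3693/1501)*(-23809) = (-47084538/22027175 - 1632*I*√1511/1511)*(-23809) = 1121035765242/22027175 + 38856288*I*√1511/1511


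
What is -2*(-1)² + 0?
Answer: -2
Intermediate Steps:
-2*(-1)² + 0 = -2*1 + 0 = -2 + 0 = -2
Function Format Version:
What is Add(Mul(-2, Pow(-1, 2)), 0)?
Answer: -2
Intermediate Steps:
Add(Mul(-2, Pow(-1, 2)), 0) = Add(Mul(-2, 1), 0) = Add(-2, 0) = -2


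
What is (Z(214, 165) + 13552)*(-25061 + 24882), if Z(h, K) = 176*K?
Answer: -7623968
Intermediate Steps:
(Z(214, 165) + 13552)*(-25061 + 24882) = (176*165 + 13552)*(-25061 + 24882) = (29040 + 13552)*(-179) = 42592*(-179) = -7623968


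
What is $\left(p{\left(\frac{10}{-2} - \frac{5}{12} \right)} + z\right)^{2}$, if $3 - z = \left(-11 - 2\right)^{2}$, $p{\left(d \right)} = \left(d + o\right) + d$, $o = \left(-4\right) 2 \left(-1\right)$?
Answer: $\frac{1026169}{36} \approx 28505.0$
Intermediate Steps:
$o = 8$ ($o = \left(-8\right) \left(-1\right) = 8$)
$p{\left(d \right)} = 8 + 2 d$ ($p{\left(d \right)} = \left(d + 8\right) + d = \left(8 + d\right) + d = 8 + 2 d$)
$z = -166$ ($z = 3 - \left(-11 - 2\right)^{2} = 3 - \left(-13\right)^{2} = 3 - 169 = -166$)
$\left(p{\left(\frac{10}{-2} - \frac{5}{12} \right)} + z\right)^{2} = \left(\left(8 + 2 \left(\frac{10}{-2} - \frac{5}{12}\right)\right) - 166\right)^{2} = \left(\left(8 + 2 \left(10 \left(- \frac{1}{2}\right) - \frac{5}{12}\right)\right) - 166\right)^{2} = \left(\left(8 + 2 \left(-5 - \frac{5}{12}\right)\right) - 166\right)^{2} = \left(\left(8 + 2 \left(- \frac{65}{12}\right)\right) - 166\right)^{2} = \left(\left(8 - \frac{65}{6}\right) - 166\right)^{2} = \left(- \frac{17}{6} - 166\right)^{2} = \left(- \frac{1013}{6}\right)^{2} = \frac{1026169}{36}$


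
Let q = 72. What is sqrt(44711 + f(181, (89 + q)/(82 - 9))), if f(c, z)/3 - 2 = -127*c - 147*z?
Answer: I*sqrt(134379349)/73 ≈ 158.8*I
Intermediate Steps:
f(c, z) = 6 - 441*z - 381*c (f(c, z) = 6 + 3*(-127*c - 147*z) = 6 + 3*(-147*z - 127*c) = 6 + (-441*z - 381*c) = 6 - 441*z - 381*c)
sqrt(44711 + f(181, (89 + q)/(82 - 9))) = sqrt(44711 + (6 - 441*(89 + 72)/(82 - 9) - 381*181)) = sqrt(44711 + (6 - 71001/73 - 68961)) = sqrt(44711 - 5104716/73) = sqrt(-1840813/73) = I*sqrt(134379349)/73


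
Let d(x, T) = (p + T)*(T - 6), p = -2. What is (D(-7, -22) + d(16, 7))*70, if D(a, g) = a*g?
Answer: 11130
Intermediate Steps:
d(x, T) = (-6 + T)*(-2 + T) (d(x, T) = (-2 + T)*(T - 6) = (-2 + T)*(-6 + T) = (-6 + T)*(-2 + T))
(D(-7, -22) + d(16, 7))*70 = (-7*(-22) + (12 + 7**2 - 8*7))*70 = (154 + (12 + 49 - 56))*70 = (154 + 5)*70 = 159*70 = 11130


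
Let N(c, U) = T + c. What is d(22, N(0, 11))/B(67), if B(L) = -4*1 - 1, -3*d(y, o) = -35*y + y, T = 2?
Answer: -748/15 ≈ -49.867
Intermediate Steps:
N(c, U) = 2 + c
d(y, o) = 34*y/3 (d(y, o) = -(-35*y + y)/3 = -(-34)*y/3 = 34*y/3)
B(L) = -5 (B(L) = -4 - 1 = -5)
d(22, N(0, 11))/B(67) = ((34/3)*22)/(-5) = (748/3)*(-⅕) = -748/15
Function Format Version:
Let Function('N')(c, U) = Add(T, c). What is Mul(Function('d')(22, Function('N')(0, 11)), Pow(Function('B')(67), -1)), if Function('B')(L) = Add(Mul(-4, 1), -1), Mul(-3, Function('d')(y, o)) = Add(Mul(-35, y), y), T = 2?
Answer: Rational(-748, 15) ≈ -49.867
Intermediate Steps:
Function('N')(c, U) = Add(2, c)
Function('d')(y, o) = Mul(Rational(34, 3), y) (Function('d')(y, o) = Mul(Rational(-1, 3), Add(Mul(-35, y), y)) = Mul(Rational(-1, 3), Mul(-34, y)) = Mul(Rational(34, 3), y))
Function('B')(L) = -5 (Function('B')(L) = Add(-4, -1) = -5)
Mul(Function('d')(22, Function('N')(0, 11)), Pow(Function('B')(67), -1)) = Mul(Mul(Rational(34, 3), 22), Pow(-5, -1)) = Mul(Rational(748, 3), Rational(-1, 5)) = Rational(-748, 15)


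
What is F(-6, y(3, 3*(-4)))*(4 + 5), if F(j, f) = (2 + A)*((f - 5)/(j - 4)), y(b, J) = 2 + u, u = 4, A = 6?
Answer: -36/5 ≈ -7.2000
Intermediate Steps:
y(b, J) = 6 (y(b, J) = 2 + 4 = 6)
F(j, f) = 8*(-5 + f)/(-4 + j) (F(j, f) = (2 + 6)*((f - 5)/(j - 4)) = 8*((-5 + f)/(-4 + j)) = 8*(-5 + f)/(-4 + j))
F(-6, y(3, 3*(-4)))*(4 + 5) = (8*(-5 + 6)/(-4 - 6))*(4 + 5) = (8*1/(-10))*9 = (8*(-⅒)*1)*9 = -⅘*9 = -36/5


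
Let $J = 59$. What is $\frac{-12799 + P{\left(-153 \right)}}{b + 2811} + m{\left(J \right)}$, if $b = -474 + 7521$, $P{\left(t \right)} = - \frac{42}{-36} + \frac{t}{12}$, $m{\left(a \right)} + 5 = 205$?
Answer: $\frac{23505473}{118296} \approx 198.7$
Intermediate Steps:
$m{\left(a \right)} = 200$ ($m{\left(a \right)} = -5 + 205 = 200$)
$P{\left(t \right)} = \frac{7}{6} + \frac{t}{12}$ ($P{\left(t \right)} = \left(-42\right) \left(- \frac{1}{36}\right) + t \frac{1}{12} = \frac{7}{6} + \frac{t}{12}$)
$b = 7047$
$\frac{-12799 + P{\left(-153 \right)}}{b + 2811} + m{\left(J \right)} = \frac{-12799 + \left(\frac{7}{6} + \frac{1}{12} \left(-153\right)\right)}{7047 + 2811} + 200 = \frac{-12799 + \left(\frac{7}{6} - \frac{51}{4}\right)}{9858} + 200 = \left(-12799 - \frac{139}{12}\right) \frac{1}{9858} + 200 = \left(- \frac{153727}{12}\right) \frac{1}{9858} + 200 = - \frac{153727}{118296} + 200 = \frac{23505473}{118296}$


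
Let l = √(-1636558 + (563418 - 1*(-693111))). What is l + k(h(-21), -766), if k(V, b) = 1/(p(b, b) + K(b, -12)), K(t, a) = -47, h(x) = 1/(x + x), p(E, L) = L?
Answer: -1/813 + I*√380029 ≈ -0.00123 + 616.46*I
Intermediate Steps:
h(x) = 1/(2*x)
k(V, b) = 1/(-47 + b) (k(V, b) = 1/(b - 47) = 1/(-47 + b))
l = I*√380029 (l = √(-1636558 + (563418 + 693111)) = √(-1636558 + 1256529) = √(-380029) = I*√380029 ≈ 616.46*I)
l + k(h(-21), -766) = I*√380029 + 1/(-47 - 766) = I*√380029 + 1/(-813) = I*√380029 - 1/813 = -1/813 + I*√380029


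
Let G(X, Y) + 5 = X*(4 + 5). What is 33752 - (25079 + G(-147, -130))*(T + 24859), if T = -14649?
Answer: -242463958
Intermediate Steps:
G(X, Y) = -5 + 9*X (G(X, Y) = -5 + X*(4 + 5) = -5 + X*9 = -5 + 9*X)
33752 - (25079 + G(-147, -130))*(T + 24859) = 33752 - (25079 + (-5 + 9*(-147)))*(-14649 + 24859) = 33752 - (25079 + (-5 - 1323))*10210 = 33752 - (25079 - 1328)*10210 = 33752 - 23751*10210 = 33752 - 1*242497710 = 33752 - 242497710 = -242463958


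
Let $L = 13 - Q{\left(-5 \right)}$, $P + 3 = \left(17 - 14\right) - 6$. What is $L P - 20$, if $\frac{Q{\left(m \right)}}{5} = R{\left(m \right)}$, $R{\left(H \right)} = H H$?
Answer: $652$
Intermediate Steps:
$P = -6$ ($P = -3 + \left(\left(17 - 14\right) - 6\right) = -3 + \left(3 - 6\right) = -3 - 3 = -6$)
$R{\left(H \right)} = H^{2}$
$Q{\left(m \right)} = 5 m^{2}$
$L = -112$ ($L = 13 - 5 \left(-5\right)^{2} = 13 - 5 \cdot 25 = 13 - 125 = -112$)
$L P - 20 = \left(-112\right) \left(-6\right) - 20 = 672 - 20 = 652$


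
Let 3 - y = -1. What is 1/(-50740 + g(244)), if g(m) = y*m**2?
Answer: 1/187404 ≈ 5.3361e-6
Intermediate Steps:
y = 4 (y = 3 - 1*(-1) = 3 + 1 = 4)
g(m) = 4*m**2
1/(-50740 + g(244)) = 1/(-50740 + 4*244**2) = 1/(-50740 + 4*59536) = 1/(-50740 + 238144) = 1/187404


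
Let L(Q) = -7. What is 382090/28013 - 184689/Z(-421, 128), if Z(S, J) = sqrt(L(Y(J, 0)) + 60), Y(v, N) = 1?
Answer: 382090/28013 - 184689*sqrt(53)/53 ≈ -25355.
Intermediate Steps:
Z(S, J) = sqrt(53) (Z(S, J) = sqrt(-7 + 60) = sqrt(53))
382090/28013 - 184689/Z(-421, 128) = 382090/28013 - 184689*sqrt(53)/53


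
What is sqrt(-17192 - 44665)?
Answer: 3*I*sqrt(6873) ≈ 248.71*I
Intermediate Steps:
sqrt(-17192 - 44665) = sqrt(-61857) = 3*I*sqrt(6873)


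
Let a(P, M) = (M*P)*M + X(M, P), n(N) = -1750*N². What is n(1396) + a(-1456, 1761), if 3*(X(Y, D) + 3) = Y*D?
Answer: -7926514851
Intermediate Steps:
X(Y, D) = -3 + D*Y/3 (X(Y, D) = -3 + (Y*D)/3 = -3 + (D*Y)/3 = -3 + D*Y/3)
a(P, M) = -3 + P*M² + M*P/3 (a(P, M) = (M*P)*M + (-3 + P*M/3) = P*M² + (-3 + M*P/3) = -3 + P*M² + M*P/3)
n(1396) + a(-1456, 1761) = -1750*1396² + (-3 - 1456*1761² + (⅓)*1761*(-1456)) = -1750*1948816 + (-3 - 1456*3101121 - 854672) = -3410428000 + (-3 - 4515232176 - 854672) = -3410428000 - 4516086851 = -7926514851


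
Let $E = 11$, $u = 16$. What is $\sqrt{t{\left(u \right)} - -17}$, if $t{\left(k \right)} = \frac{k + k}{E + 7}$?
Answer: $\frac{13}{3} \approx 4.3333$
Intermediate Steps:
$t{\left(k \right)} = \frac{k}{9}$ ($t{\left(k \right)} = \frac{k + k}{11 + 7} = \frac{2 k}{18} = 2 k \frac{1}{18} = \frac{k}{9}$)
$\sqrt{t{\left(u \right)} - -17} = \sqrt{\frac{1}{9} \cdot 16 - -17} = \sqrt{\frac{16}{9} + 17} = \sqrt{\frac{169}{9}} = \frac{13}{3}$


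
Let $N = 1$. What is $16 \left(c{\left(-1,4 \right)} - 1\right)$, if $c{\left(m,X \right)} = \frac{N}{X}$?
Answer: $-12$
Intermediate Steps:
$c{\left(m,X \right)} = \frac{1}{X}$ ($c{\left(m,X \right)} = 1 \frac{1}{X} = \frac{1}{X}$)
$16 \left(c{\left(-1,4 \right)} - 1\right) = 16 \left(\frac{1}{4} - 1\right) = 16 \left(- \frac{3}{4}\right) = -12$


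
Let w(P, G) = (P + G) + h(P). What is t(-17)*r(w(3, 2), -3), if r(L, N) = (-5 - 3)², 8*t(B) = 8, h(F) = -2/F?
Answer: 64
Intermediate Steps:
w(P, G) = G + P - 2/P (w(P, G) = (P + G) - 2/P = (G + P) - 2/P = G + P - 2/P)
t(B) = 1 (t(B) = (⅛)*8 = 1)
r(L, N) = 64 (r(L, N) = (-8)² = 64)
t(-17)*r(w(3, 2), -3) = 1*64 = 64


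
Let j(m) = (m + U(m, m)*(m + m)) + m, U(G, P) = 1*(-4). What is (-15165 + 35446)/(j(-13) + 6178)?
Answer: 1193/368 ≈ 3.2418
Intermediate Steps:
U(G, P) = -4
j(m) = -6*m (j(m) = (m - 4*(m + m)) + m = (m - 8*m) + m = -7*m + m = -6*m)
(-15165 + 35446)/(j(-13) + 6178) = (-15165 + 35446)/(-6*(-13) + 6178) = 20281/(78 + 6178) = 20281/6256 = 20281*(1/6256) = 1193/368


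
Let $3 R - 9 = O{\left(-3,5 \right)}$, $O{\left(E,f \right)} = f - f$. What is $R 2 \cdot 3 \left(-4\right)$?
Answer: $-72$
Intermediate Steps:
$O{\left(E,f \right)} = 0$
$R = 3$ ($R = 3 + \frac{1}{3} \cdot 0 = 3 + 0 = 3$)
$R 2 \cdot 3 \left(-4\right) = 3 \cdot 2 \cdot 3 \left(-4\right) = 6 \left(-12\right) = -72$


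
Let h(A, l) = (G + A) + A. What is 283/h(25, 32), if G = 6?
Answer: 283/56 ≈ 5.0536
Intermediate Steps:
h(A, l) = 6 + 2*A (h(A, l) = (6 + A) + A = 6 + 2*A)
283/h(25, 32) = 283/(6 + 2*25) = 283/(6 + 50) = 283/56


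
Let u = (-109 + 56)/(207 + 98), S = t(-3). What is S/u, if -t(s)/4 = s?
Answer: -3660/53 ≈ -69.057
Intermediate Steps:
t(s) = -4*s
S = 12 (S = -4*(-3) = 12)
u = -53/305 ≈ -0.17377
S/u = 12/(-53/305) = 12*(-305/53) = -3660/53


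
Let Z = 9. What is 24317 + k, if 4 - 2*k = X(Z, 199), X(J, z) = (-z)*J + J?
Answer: 25210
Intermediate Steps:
X(J, z) = J - J*z (X(J, z) = -J*z + J = J - J*z)
k = 893 (k = 2 - 9*(1 - 1*199)/2 = 2 - 9*(1 - 199)/2 = 2 - 9*(-198)/2 = 2 - ½*(-1782) = 2 + 891 = 893)
24317 + k = 24317 + 893 = 25210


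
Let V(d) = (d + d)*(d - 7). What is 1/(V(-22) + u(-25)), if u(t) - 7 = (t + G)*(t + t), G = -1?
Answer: 1/2583 ≈ 0.00038715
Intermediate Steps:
V(d) = 2*d*(-7 + d) (V(d) = (2*d)*(-7 + d) = 2*d*(-7 + d))
u(t) = 7 + 2*t*(-1 + t) (u(t) = 7 + (t - 1)*(t + t) = 7 + (-1 + t)*(2*t) = 7 + 2*t*(-1 + t))
1/(V(-22) + u(-25)) = 1/(2*(-22)*(-7 - 22) + (7 - 2*(-25) + 2*(-25)²)) = 1/(2*(-22)*(-29) + (7 + 50 + 2*625)) = 1/(1276 + (7 + 50 + 1250)) = 1/(1276 + 1307) = 1/2583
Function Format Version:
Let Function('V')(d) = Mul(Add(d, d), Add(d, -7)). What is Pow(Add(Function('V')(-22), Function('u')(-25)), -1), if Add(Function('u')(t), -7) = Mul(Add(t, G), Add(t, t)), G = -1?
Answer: Rational(1, 2583) ≈ 0.00038715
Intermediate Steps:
Function('V')(d) = Mul(2, d, Add(-7, d)) (Function('V')(d) = Mul(Mul(2, d), Add(-7, d)) = Mul(2, d, Add(-7, d)))
Function('u')(t) = Add(7, Mul(2, t, Add(-1, t))) (Function('u')(t) = Add(7, Mul(Add(t, -1), Add(t, t))) = Add(7, Mul(Add(-1, t), Mul(2, t))) = Add(7, Mul(2, t, Add(-1, t))))
Pow(Add(Function('V')(-22), Function('u')(-25)), -1) = Pow(Add(Mul(2, -22, Add(-7, -22)), Add(7, Mul(-2, -25), Mul(2, Pow(-25, 2)))), -1) = Pow(Add(Mul(2, -22, -29), Add(7, 50, Mul(2, 625))), -1) = Pow(Add(1276, Add(7, 50, 1250)), -1) = Pow(Add(1276, 1307), -1) = Pow(2583, -1) = Rational(1, 2583)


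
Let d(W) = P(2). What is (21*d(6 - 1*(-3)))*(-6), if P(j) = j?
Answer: -252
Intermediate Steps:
d(W) = 2
(21*d(6 - 1*(-3)))*(-6) = (21*2)*(-6) = 42*(-6) = -252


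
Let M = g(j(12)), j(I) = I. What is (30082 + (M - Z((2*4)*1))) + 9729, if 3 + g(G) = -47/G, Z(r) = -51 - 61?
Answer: 478993/12 ≈ 39916.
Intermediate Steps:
Z(r) = -112
g(G) = -3 - 47/G
M = -83/12 (M = -3 - 47/12 = -83/12 ≈ -6.9167)
(30082 + (M - Z((2*4)*1))) + 9729 = (30082 + (-83/12 - 1*(-112))) + 9729 = (30082 + (-83/12 + 112)) + 9729 = (30082 + 1261/12) + 9729 = 362245/12 + 9729 = 478993/12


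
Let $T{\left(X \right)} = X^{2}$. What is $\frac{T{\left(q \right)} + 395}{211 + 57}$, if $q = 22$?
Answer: $\frac{879}{268} \approx 3.2799$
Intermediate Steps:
$\frac{T{\left(q \right)} + 395}{211 + 57} = \frac{22^{2} + 395}{211 + 57} = \frac{484 + 395}{268} = 879 \cdot \frac{1}{268} = \frac{879}{268}$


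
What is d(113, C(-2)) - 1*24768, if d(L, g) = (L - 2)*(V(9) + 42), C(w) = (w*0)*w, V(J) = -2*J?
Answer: -22104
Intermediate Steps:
C(w) = 0 (C(w) = 0*w = 0)
d(L, g) = -48 + 24*L (d(L, g) = (L - 2)*(-2*9 + 42) = (-2 + L)*(-18 + 42) = (-2 + L)*24 = -48 + 24*L)
d(113, C(-2)) - 1*24768 = (-48 + 24*113) - 1*24768 = (-48 + 2712) - 24768 = 2664 - 24768 = -22104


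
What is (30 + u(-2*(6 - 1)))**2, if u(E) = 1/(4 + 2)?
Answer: 32761/36 ≈ 910.03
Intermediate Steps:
u(E) = 1/6
(30 + u(-2*(6 - 1)))**2 = (30 + 1/6)**2 = (181/6)**2 = 32761/36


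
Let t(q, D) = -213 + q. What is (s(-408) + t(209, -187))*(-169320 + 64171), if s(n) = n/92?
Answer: 20398906/23 ≈ 8.8691e+5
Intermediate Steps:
s(n) = n/92 (s(n) = n*(1/92) = n/92)
(s(-408) + t(209, -187))*(-169320 + 64171) = ((1/92)*(-408) + (-213 + 209))*(-169320 + 64171) = (-102/23 - 4)*(-105149) = -194/23*(-105149) = 20398906/23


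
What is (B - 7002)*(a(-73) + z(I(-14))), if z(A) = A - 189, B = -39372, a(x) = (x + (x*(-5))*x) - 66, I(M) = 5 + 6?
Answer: 1250335788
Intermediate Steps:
I(M) = 11
a(x) = -66 + x - 5*x² (a(x) = (x + (-5*x)*x) - 66 = (x - 5*x²) - 66 = -66 + x - 5*x²)
z(A) = -189 + A
(B - 7002)*(a(-73) + z(I(-14))) = (-39372 - 7002)*((-66 - 73 - 5*(-73)²) + (-189 + 11)) = -46374*((-66 - 73 - 5*5329) - 178) = -46374*((-66 - 73 - 26645) - 178) = -46374*(-26784 - 178) = -46374*(-26962) = 1250335788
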